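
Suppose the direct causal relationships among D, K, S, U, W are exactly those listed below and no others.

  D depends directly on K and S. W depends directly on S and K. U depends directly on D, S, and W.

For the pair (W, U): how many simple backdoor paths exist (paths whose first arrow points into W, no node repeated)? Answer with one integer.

4

A backdoor path from W to U is any simple undirected path whose first edge points into W (i.e. leaves W via a parent).
Parents of W: {K, S}.
Enumerating:
  P1: W <- S -> D -> U
  P2: W <- S -> U
  P3: W <- K -> D <- S -> U
  P4: W <- K -> D -> U
That exhausts the simple backdoor paths. Count: 4.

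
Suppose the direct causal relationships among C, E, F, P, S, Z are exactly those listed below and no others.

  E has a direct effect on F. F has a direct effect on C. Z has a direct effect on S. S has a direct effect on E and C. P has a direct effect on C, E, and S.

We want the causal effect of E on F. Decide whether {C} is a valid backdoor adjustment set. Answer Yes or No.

Backdoor paths from E to F (paths whose first edge points into E):
  P1: E <- P -> S -> C <- F
  P2: E <- P -> C <- F
  P3: E <- S <- P -> C <- F
  P4: E <- S -> C <- F
Condition 1 (no descendant of E in the set): FAILS — C is a descendant of E.
Condition 2 (every backdoor path blocked by {C}):
  P1: open — collider(s) C are conditioned on (or have a conditioned descendant) and no non-collider on the path is in the set.
  P2: open — collider(s) C are conditioned on (or have a conditioned descendant) and no non-collider on the path is in the set.
  P3: open — collider(s) C are conditioned on (or have a conditioned descendant) and no non-collider on the path is in the set.
  P4: open — collider(s) C are conditioned on (or have a conditioned descendant) and no non-collider on the path is in the set.
{C} does not satisfy the backdoor criterion.

No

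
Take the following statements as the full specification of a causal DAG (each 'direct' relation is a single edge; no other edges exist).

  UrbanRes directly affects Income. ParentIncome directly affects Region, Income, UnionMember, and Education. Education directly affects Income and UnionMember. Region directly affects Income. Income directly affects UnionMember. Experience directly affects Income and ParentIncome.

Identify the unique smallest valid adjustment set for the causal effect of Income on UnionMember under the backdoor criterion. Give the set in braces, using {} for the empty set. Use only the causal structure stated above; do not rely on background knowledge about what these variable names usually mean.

{Education, ParentIncome}

Variables eligible for adjustment (non-descendants of Income, excluding Income and UnionMember): {Education, Experience, ParentIncome, Region, UrbanRes}.
Backdoor paths from Income to UnionMember:
  P1: Income <- Experience -> ParentIncome -> Education -> UnionMember
  P2: Income <- Experience -> ParentIncome -> UnionMember
  P3: Income <- ParentIncome -> Education -> UnionMember
  P4: Income <- ParentIncome -> UnionMember
  P5: Income <- Region <- ParentIncome -> Education -> UnionMember
  P6: Income <- Region <- ParentIncome -> UnionMember
  P7: Income <- Education <- ParentIncome -> UnionMember
  P8: Income <- Education -> UnionMember
The empty set is not sufficient: P1 (Income <- Experience -> ParentIncome -> Education -> UnionMember) has no collider blocking it and no conditioned non-collider, so it is open.
Try {Education, ParentIncome}:
  P1: blocked at chain node ParentIncome ∈ conditioning set.
  P2: blocked at chain node ParentIncome ∈ conditioning set.
  P3: blocked at fork node ParentIncome ∈ conditioning set.
  P4: blocked at fork node ParentIncome ∈ conditioning set.
  P5: blocked at fork node ParentIncome ∈ conditioning set.
  P6: blocked at fork node ParentIncome ∈ conditioning set.
  P7: blocked at chain node Education ∈ conditioning set.
  P8: blocked at fork node Education ∈ conditioning set.
{Education, ParentIncome} contains no descendant of Income and blocks every backdoor path.
Every element of {Education, ParentIncome} is needed (dropping Education leaves P8 open; dropping ParentIncome leaves P2 open), so no proper subset is valid.
Among all size-2 subsets of the eligible variables, only {Education, ParentIncome} blocks every backdoor path, so it is the unique smallest valid adjustment set.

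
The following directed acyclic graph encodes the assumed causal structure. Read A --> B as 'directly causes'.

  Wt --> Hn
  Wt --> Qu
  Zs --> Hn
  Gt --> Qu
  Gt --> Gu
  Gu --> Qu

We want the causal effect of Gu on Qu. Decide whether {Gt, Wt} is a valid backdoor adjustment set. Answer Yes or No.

Backdoor paths from Gu to Qu (paths whose first edge points into Gu):
  P1: Gu <- Gt -> Qu
Condition 1 (no descendant of Gu in the set): holds — descendants of Gu are {Qu}; none are in {Gt, Wt}.
Condition 2 (every backdoor path blocked by {Gt, Wt}):
  P1: blocked at fork node Gt ∈ conditioning set.
{Gt, Wt} satisfies the backdoor criterion.

Yes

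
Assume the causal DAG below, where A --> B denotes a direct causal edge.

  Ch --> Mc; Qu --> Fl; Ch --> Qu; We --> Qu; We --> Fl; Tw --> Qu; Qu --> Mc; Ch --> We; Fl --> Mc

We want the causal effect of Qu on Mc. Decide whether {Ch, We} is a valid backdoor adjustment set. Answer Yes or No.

Yes

Backdoor paths from Qu to Mc (paths whose first edge points into Qu):
  P1: Qu <- Ch -> We -> Fl -> Mc
  P2: Qu <- Ch -> Mc
  P3: Qu <- We <- Ch -> Mc
  P4: Qu <- We -> Fl -> Mc
Condition 1 (no descendant of Qu in the set): holds — descendants of Qu are {Fl, Mc}; none are in {Ch, We}.
Condition 2 (every backdoor path blocked by {Ch, We}):
  P1: blocked at fork node Ch ∈ conditioning set.
  P2: blocked at fork node Ch ∈ conditioning set.
  P3: blocked at chain node We ∈ conditioning set.
  P4: blocked at fork node We ∈ conditioning set.
{Ch, We} satisfies the backdoor criterion.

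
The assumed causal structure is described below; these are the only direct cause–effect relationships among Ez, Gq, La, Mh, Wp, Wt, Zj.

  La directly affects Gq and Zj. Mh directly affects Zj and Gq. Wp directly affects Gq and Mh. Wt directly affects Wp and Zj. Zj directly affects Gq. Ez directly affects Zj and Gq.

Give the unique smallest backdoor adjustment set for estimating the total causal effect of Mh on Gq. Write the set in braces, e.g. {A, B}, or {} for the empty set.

{Wp}

Variables eligible for adjustment (non-descendants of Mh, excluding Mh and Gq): {Ez, La, Wp, Wt}.
Backdoor paths from Mh to Gq:
  P1: Mh <- Wp <- Wt -> Zj <- Ez -> Gq
  P2: Mh <- Wp <- Wt -> Zj <- La -> Gq
  P3: Mh <- Wp <- Wt -> Zj -> Gq
  P4: Mh <- Wp -> Gq
The empty set is not sufficient: P3 (Mh <- Wp <- Wt -> Zj -> Gq) has no collider blocking it and no conditioned non-collider, so it is open.
Try {Wp}:
  P1: blocked at chain node Wp ∈ conditioning set.
  P2: blocked at chain node Wp ∈ conditioning set.
  P3: blocked at chain node Wp ∈ conditioning set.
  P4: blocked at fork node Wp ∈ conditioning set.
{Wp} contains no descendant of Mh and blocks every backdoor path.
No other singleton works — e.g. {Ez} leaves P3 open — so {Wp} is the unique smallest valid adjustment set.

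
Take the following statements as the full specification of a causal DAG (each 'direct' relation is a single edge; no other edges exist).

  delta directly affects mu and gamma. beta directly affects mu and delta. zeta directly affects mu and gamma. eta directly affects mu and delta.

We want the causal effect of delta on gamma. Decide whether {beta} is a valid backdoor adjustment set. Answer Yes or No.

Backdoor paths from delta to gamma (paths whose first edge points into delta):
  P1: delta <- beta -> mu <- zeta -> gamma
  P2: delta <- eta -> mu <- zeta -> gamma
Condition 1 (no descendant of delta in the set): holds — descendants of delta are {gamma, mu}; none are in {beta}.
Condition 2 (every backdoor path blocked by {beta}):
  P1: blocked at fork node beta ∈ conditioning set.
  P2: blocked at collider mu (neither it nor any descendant is in the conditioning set).
{beta} satisfies the backdoor criterion.

Yes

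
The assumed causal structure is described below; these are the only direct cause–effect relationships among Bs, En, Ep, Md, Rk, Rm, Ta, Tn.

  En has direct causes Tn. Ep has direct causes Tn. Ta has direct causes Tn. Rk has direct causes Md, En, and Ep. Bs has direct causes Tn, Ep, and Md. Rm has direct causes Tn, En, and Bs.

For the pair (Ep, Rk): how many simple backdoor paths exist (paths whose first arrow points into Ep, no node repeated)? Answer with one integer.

A backdoor path from Ep to Rk is any simple undirected path whose first edge points into Ep (i.e. leaves Ep via a parent).
Parents of Ep: {Tn}.
Enumerating:
  P1: Ep <- Tn -> En -> Rk
  P2: Ep <- Tn -> En -> Rm <- Bs <- Md -> Rk
  P3: Ep <- Tn -> Bs <- Md -> Rk
  P4: Ep <- Tn -> Bs -> Rm <- En -> Rk
  P5: Ep <- Tn -> Rm <- En -> Rk
  P6: Ep <- Tn -> Rm <- Bs <- Md -> Rk
That exhausts the simple backdoor paths. Count: 6.

6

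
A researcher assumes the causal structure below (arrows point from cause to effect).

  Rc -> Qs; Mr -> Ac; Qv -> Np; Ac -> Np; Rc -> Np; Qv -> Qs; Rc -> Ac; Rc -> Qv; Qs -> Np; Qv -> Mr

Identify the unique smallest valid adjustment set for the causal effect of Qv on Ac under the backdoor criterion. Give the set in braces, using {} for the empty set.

{Rc}

Variables eligible for adjustment (non-descendants of Qv, excluding Qv and Ac): {Rc}.
Backdoor paths from Qv to Ac:
  P1: Qv <- Rc -> Ac
  P2: Qv <- Rc -> Qs -> Np <- Ac
  P3: Qv <- Rc -> Np <- Ac
The empty set is not sufficient: P1 (Qv <- Rc -> Ac) has no collider blocking it and no conditioned non-collider, so it is open.
Try {Rc}:
  P1: blocked at fork node Rc ∈ conditioning set.
  P2: blocked at fork node Rc ∈ conditioning set.
  P3: blocked at fork node Rc ∈ conditioning set.
{Rc} contains no descendant of Qv and blocks every backdoor path.
{Rc} is the unique smallest valid adjustment set.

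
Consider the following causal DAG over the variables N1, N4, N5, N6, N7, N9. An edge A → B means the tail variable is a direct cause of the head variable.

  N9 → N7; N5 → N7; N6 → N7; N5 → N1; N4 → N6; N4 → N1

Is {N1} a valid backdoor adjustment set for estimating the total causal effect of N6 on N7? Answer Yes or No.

No

Backdoor paths from N6 to N7 (paths whose first edge points into N6):
  P1: N6 <- N4 -> N1 <- N5 -> N7
Condition 1 (no descendant of N6 in the set): holds — descendants of N6 are {N7}; none are in {N1}.
Condition 2 (every backdoor path blocked by {N1}):
  P1: open — collider(s) N1 are conditioned on (or have a conditioned descendant) and no non-collider on the path is in the set.
{N1} does not satisfy the backdoor criterion.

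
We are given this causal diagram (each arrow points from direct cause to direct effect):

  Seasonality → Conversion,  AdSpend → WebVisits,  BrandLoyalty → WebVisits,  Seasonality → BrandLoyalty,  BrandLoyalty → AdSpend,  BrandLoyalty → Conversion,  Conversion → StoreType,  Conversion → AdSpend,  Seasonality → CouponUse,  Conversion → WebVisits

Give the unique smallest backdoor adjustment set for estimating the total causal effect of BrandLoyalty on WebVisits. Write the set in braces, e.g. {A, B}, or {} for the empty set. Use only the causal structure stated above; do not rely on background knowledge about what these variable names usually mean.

Variables eligible for adjustment (non-descendants of BrandLoyalty, excluding BrandLoyalty and WebVisits): {CouponUse, Seasonality}.
Backdoor paths from BrandLoyalty to WebVisits:
  P1: BrandLoyalty <- Seasonality -> Conversion -> AdSpend -> WebVisits
  P2: BrandLoyalty <- Seasonality -> Conversion -> WebVisits
The empty set is not sufficient: P1 (BrandLoyalty <- Seasonality -> Conversion -> AdSpend -> WebVisits) has no collider blocking it and no conditioned non-collider, so it is open.
Try {Seasonality}:
  P1: blocked at fork node Seasonality ∈ conditioning set.
  P2: blocked at fork node Seasonality ∈ conditioning set.
{Seasonality} contains no descendant of BrandLoyalty and blocks every backdoor path.
No other singleton works — e.g. {CouponUse} leaves P1 open — so {Seasonality} is the unique smallest valid adjustment set.

{Seasonality}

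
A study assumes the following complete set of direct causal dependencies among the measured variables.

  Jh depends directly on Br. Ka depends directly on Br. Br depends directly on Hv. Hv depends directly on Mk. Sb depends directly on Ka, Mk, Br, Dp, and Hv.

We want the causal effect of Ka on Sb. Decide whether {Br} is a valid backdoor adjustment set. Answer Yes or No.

Backdoor paths from Ka to Sb (paths whose first edge points into Ka):
  P1: Ka <- Br <- Hv <- Mk -> Sb
  P2: Ka <- Br <- Hv -> Sb
  P3: Ka <- Br -> Sb
Condition 1 (no descendant of Ka in the set): holds — descendants of Ka are {Sb}; none are in {Br}.
Condition 2 (every backdoor path blocked by {Br}):
  P1: blocked at chain node Br ∈ conditioning set.
  P2: blocked at chain node Br ∈ conditioning set.
  P3: blocked at fork node Br ∈ conditioning set.
{Br} satisfies the backdoor criterion.

Yes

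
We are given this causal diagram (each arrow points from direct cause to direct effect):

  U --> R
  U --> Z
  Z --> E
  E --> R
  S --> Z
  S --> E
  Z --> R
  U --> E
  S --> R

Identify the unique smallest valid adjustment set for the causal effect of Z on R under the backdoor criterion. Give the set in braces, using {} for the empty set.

Variables eligible for adjustment (non-descendants of Z, excluding Z and R): {S, U}.
Backdoor paths from Z to R:
  P1: Z <- S -> E <- U -> R
  P2: Z <- S -> E -> R
  P3: Z <- S -> R
  P4: Z <- U -> E <- S -> R
  P5: Z <- U -> E -> R
  P6: Z <- U -> R
The empty set is not sufficient: P2 (Z <- S -> E -> R) has no collider blocking it and no conditioned non-collider, so it is open.
Try {S, U}:
  P1: blocked at fork node S ∈ conditioning set.
  P2: blocked at fork node S ∈ conditioning set.
  P3: blocked at fork node S ∈ conditioning set.
  P4: blocked at fork node U ∈ conditioning set.
  P5: blocked at fork node U ∈ conditioning set.
  P6: blocked at fork node U ∈ conditioning set.
{S, U} contains no descendant of Z and blocks every backdoor path.
Every element of {S, U} is needed (dropping S leaves P2 open; dropping U leaves P5 open), so no proper subset is valid.
Among all size-2 subsets of the eligible variables, only {S, U} blocks every backdoor path, so it is the unique smallest valid adjustment set.

{S, U}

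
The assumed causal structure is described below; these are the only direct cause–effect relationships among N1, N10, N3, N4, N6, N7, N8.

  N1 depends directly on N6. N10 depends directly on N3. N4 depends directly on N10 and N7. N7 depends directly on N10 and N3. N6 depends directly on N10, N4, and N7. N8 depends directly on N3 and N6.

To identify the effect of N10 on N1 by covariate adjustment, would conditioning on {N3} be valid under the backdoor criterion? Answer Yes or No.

Yes

Backdoor paths from N10 to N1 (paths whose first edge points into N10):
  P1: N10 <- N3 -> N7 -> N4 -> N6 -> N1
  P2: N10 <- N3 -> N7 -> N6 -> N1
  P3: N10 <- N3 -> N8 <- N6 -> N1
Condition 1 (no descendant of N10 in the set): holds — descendants of N10 are {N1, N4, N6, N7, N8}; none are in {N3}.
Condition 2 (every backdoor path blocked by {N3}):
  P1: blocked at fork node N3 ∈ conditioning set.
  P2: blocked at fork node N3 ∈ conditioning set.
  P3: blocked at fork node N3 ∈ conditioning set.
{N3} satisfies the backdoor criterion.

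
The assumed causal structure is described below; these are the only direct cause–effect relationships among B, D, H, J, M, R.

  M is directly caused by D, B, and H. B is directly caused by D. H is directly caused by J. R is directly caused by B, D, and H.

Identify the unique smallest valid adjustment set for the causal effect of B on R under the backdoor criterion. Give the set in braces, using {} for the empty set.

Variables eligible for adjustment (non-descendants of B, excluding B and R): {D, H, J}.
Backdoor paths from B to R:
  P1: B <- D -> R
  P2: B <- D -> M <- H -> R
The empty set is not sufficient: P1 (B <- D -> R) has no collider blocking it and no conditioned non-collider, so it is open.
Try {D}:
  P1: blocked at fork node D ∈ conditioning set.
  P2: blocked at fork node D ∈ conditioning set.
{D} contains no descendant of B and blocks every backdoor path.
No other singleton works — e.g. {J} leaves P1 open — so {D} is the unique smallest valid adjustment set.

{D}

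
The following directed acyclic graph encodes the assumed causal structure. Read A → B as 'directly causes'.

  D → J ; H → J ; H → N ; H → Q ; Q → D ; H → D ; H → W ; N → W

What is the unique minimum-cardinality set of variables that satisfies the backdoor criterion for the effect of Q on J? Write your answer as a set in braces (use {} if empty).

Variables eligible for adjustment (non-descendants of Q, excluding Q and J): {H, N, W}.
Backdoor paths from Q to J:
  P1: Q <- H -> D -> J
  P2: Q <- H -> J
The empty set is not sufficient: P1 (Q <- H -> D -> J) has no collider blocking it and no conditioned non-collider, so it is open.
Try {H}:
  P1: blocked at fork node H ∈ conditioning set.
  P2: blocked at fork node H ∈ conditioning set.
{H} contains no descendant of Q and blocks every backdoor path.
No other singleton works — e.g. {N} leaves P1 open — so {H} is the unique smallest valid adjustment set.

{H}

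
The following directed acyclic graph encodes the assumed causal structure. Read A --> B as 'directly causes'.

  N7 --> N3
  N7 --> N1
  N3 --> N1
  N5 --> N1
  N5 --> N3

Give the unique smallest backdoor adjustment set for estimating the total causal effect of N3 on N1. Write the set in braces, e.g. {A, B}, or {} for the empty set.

Variables eligible for adjustment (non-descendants of N3, excluding N3 and N1): {N5, N7}.
Backdoor paths from N3 to N1:
  P1: N3 <- N7 -> N1
  P2: N3 <- N5 -> N1
The empty set is not sufficient: P1 (N3 <- N7 -> N1) has no collider blocking it and no conditioned non-collider, so it is open.
Try {N5, N7}:
  P1: blocked at fork node N7 ∈ conditioning set.
  P2: blocked at fork node N5 ∈ conditioning set.
{N5, N7} contains no descendant of N3 and blocks every backdoor path.
Every element of {N5, N7} is needed (dropping N5 leaves P2 open; dropping N7 leaves P1 open), so no proper subset is valid.
Among all size-2 subsets of the eligible variables, only {N5, N7} blocks every backdoor path, so it is the unique smallest valid adjustment set.

{N5, N7}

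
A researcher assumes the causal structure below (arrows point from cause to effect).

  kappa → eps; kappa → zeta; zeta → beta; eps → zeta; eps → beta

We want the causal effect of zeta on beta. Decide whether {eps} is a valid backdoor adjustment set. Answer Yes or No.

Yes

Backdoor paths from zeta to beta (paths whose first edge points into zeta):
  P1: zeta <- kappa -> eps -> beta
  P2: zeta <- eps -> beta
Condition 1 (no descendant of zeta in the set): holds — descendants of zeta are {beta}; none are in {eps}.
Condition 2 (every backdoor path blocked by {eps}):
  P1: blocked at chain node eps ∈ conditioning set.
  P2: blocked at fork node eps ∈ conditioning set.
{eps} satisfies the backdoor criterion.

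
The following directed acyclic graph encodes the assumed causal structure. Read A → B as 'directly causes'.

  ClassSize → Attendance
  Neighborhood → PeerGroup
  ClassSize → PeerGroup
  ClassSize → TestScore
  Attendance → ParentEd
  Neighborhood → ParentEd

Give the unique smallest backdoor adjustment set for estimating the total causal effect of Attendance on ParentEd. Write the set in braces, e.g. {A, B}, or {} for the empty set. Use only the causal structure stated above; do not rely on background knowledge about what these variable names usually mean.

Variables eligible for adjustment (non-descendants of Attendance, excluding Attendance and ParentEd): {ClassSize, Neighborhood, PeerGroup, TestScore}.
Backdoor paths from Attendance to ParentEd:
  P1: Attendance <- ClassSize -> PeerGroup <- Neighborhood -> ParentEd
Each backdoor path contains an unconditioned collider, so every path is already blocked with the empty conditioning set:
  P1: blocked at collider PeerGroup (neither it nor any descendant is in the conditioning set).
The empty set is therefore the unique smallest valid set.

{}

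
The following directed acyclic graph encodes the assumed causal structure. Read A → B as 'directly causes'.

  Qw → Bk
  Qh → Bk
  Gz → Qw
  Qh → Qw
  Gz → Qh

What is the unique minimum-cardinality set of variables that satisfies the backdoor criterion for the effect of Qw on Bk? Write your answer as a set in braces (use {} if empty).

{Qh}

Variables eligible for adjustment (non-descendants of Qw, excluding Qw and Bk): {Gz, Qh}.
Backdoor paths from Qw to Bk:
  P1: Qw <- Gz -> Qh -> Bk
  P2: Qw <- Qh -> Bk
The empty set is not sufficient: P1 (Qw <- Gz -> Qh -> Bk) has no collider blocking it and no conditioned non-collider, so it is open.
Try {Qh}:
  P1: blocked at chain node Qh ∈ conditioning set.
  P2: blocked at fork node Qh ∈ conditioning set.
{Qh} contains no descendant of Qw and blocks every backdoor path.
No other singleton works — e.g. {Gz} leaves P2 open — so {Qh} is the unique smallest valid adjustment set.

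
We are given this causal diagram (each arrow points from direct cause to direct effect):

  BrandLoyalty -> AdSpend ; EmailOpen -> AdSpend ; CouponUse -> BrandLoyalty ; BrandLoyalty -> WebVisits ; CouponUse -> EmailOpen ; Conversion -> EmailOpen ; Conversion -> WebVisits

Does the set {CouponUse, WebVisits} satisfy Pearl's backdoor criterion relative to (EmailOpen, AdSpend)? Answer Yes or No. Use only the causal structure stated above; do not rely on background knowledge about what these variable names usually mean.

No

Backdoor paths from EmailOpen to AdSpend (paths whose first edge points into EmailOpen):
  P1: EmailOpen <- Conversion -> WebVisits <- BrandLoyalty -> AdSpend
  P2: EmailOpen <- CouponUse -> BrandLoyalty -> AdSpend
Condition 1 (no descendant of EmailOpen in the set): holds — descendants of EmailOpen are {AdSpend}; none are in {CouponUse, WebVisits}.
Condition 2 (every backdoor path blocked by {CouponUse, WebVisits}):
  P1: open — collider(s) WebVisits are conditioned on (or have a conditioned descendant) and no non-collider on the path is in the set.
  P2: blocked at fork node CouponUse ∈ conditioning set.
{CouponUse, WebVisits} does not satisfy the backdoor criterion.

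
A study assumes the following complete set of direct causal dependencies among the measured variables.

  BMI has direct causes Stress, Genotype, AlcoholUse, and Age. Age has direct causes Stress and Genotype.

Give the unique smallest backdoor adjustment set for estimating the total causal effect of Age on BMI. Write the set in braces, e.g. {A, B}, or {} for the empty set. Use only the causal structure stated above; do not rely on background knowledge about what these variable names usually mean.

{Genotype, Stress}

Variables eligible for adjustment (non-descendants of Age, excluding Age and BMI): {AlcoholUse, Genotype, Stress}.
Backdoor paths from Age to BMI:
  P1: Age <- Genotype -> BMI
  P2: Age <- Stress -> BMI
The empty set is not sufficient: P1 (Age <- Genotype -> BMI) has no collider blocking it and no conditioned non-collider, so it is open.
Try {Genotype, Stress}:
  P1: blocked at fork node Genotype ∈ conditioning set.
  P2: blocked at fork node Stress ∈ conditioning set.
{Genotype, Stress} contains no descendant of Age and blocks every backdoor path.
Every element of {Genotype, Stress} is needed (dropping Genotype leaves P1 open; dropping Stress leaves P2 open), so no proper subset is valid.
Among all size-2 subsets of the eligible variables, only {Genotype, Stress} blocks every backdoor path, so it is the unique smallest valid adjustment set.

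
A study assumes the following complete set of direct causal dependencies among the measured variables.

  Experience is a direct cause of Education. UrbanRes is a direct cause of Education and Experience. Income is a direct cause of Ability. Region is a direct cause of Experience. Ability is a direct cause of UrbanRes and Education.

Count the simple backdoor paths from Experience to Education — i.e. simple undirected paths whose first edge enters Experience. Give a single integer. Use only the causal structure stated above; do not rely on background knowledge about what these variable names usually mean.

2

A backdoor path from Experience to Education is any simple undirected path whose first edge points into Experience (i.e. leaves Experience via a parent).
Parents of Experience: {Region, UrbanRes}.
Enumerating:
  P1: Experience <- UrbanRes <- Ability -> Education
  P2: Experience <- UrbanRes -> Education
That exhausts the simple backdoor paths. Count: 2.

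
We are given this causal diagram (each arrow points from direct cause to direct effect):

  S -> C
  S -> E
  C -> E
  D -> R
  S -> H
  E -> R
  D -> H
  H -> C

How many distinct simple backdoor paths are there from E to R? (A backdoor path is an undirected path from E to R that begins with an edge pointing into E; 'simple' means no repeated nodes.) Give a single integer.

4

A backdoor path from E to R is any simple undirected path whose first edge points into E (i.e. leaves E via a parent).
Parents of E: {C, S}.
Enumerating:
  P1: E <- S -> H <- D -> R
  P2: E <- S -> C <- H <- D -> R
  P3: E <- C <- S -> H <- D -> R
  P4: E <- C <- H <- D -> R
That exhausts the simple backdoor paths. Count: 4.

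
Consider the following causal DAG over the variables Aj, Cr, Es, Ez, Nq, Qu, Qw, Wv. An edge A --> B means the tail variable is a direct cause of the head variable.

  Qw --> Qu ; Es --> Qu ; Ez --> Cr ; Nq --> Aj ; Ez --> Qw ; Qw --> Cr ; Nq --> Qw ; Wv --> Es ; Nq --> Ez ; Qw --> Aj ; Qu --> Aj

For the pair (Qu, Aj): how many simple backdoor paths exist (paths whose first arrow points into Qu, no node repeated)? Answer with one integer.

4

A backdoor path from Qu to Aj is any simple undirected path whose first edge points into Qu (i.e. leaves Qu via a parent).
Parents of Qu: {Es, Qw}.
Enumerating:
  P1: Qu <- Qw <- Nq -> Aj
  P2: Qu <- Qw <- Ez <- Nq -> Aj
  P3: Qu <- Qw -> Cr <- Ez <- Nq -> Aj
  P4: Qu <- Qw -> Aj
That exhausts the simple backdoor paths. Count: 4.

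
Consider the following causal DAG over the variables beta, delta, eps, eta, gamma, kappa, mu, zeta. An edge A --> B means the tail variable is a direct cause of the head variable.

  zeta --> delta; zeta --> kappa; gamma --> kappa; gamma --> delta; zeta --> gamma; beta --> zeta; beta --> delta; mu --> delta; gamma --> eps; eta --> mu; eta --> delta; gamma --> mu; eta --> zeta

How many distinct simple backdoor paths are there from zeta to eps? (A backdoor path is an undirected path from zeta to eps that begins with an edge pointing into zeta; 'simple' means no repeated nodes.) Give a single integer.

7

A backdoor path from zeta to eps is any simple undirected path whose first edge points into zeta (i.e. leaves zeta via a parent).
Parents of zeta: {beta, eta}.
Enumerating:
  P1: zeta <- eta -> mu <- gamma -> eps
  P2: zeta <- eta -> mu -> delta <- gamma -> eps
  P3: zeta <- eta -> delta <- gamma -> eps
  P4: zeta <- eta -> delta <- mu <- gamma -> eps
  P5: zeta <- beta -> delta <- eta -> mu <- gamma -> eps
  P6: zeta <- beta -> delta <- gamma -> eps
  P7: zeta <- beta -> delta <- mu <- gamma -> eps
That exhausts the simple backdoor paths. Count: 7.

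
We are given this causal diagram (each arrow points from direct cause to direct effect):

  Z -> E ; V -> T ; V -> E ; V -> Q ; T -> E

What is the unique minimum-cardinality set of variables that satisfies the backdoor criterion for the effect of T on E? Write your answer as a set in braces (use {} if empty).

{V}

Variables eligible for adjustment (non-descendants of T, excluding T and E): {Q, V, Z}.
Backdoor paths from T to E:
  P1: T <- V -> E
The empty set is not sufficient: P1 (T <- V -> E) has no collider blocking it and no conditioned non-collider, so it is open.
Try {V}:
  P1: blocked at fork node V ∈ conditioning set.
{V} contains no descendant of T and blocks every backdoor path.
No other singleton works — e.g. {Z} leaves P1 open — so {V} is the unique smallest valid adjustment set.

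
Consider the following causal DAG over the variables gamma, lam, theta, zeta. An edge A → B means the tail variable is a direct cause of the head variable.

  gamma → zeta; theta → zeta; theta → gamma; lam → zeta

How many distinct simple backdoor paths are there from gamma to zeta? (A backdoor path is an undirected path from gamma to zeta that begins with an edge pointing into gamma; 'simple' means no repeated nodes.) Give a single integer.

1

A backdoor path from gamma to zeta is any simple undirected path whose first edge points into gamma (i.e. leaves gamma via a parent).
Parents of gamma: {theta}.
Enumerating:
  P1: gamma <- theta -> zeta
That exhausts the simple backdoor paths. Count: 1.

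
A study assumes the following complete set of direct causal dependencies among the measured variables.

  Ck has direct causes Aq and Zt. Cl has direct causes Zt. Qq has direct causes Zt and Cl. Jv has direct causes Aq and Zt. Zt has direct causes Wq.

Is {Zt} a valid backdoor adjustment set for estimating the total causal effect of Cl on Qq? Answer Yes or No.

Yes

Backdoor paths from Cl to Qq (paths whose first edge points into Cl):
  P1: Cl <- Zt -> Qq
Condition 1 (no descendant of Cl in the set): holds — descendants of Cl are {Qq}; none are in {Zt}.
Condition 2 (every backdoor path blocked by {Zt}):
  P1: blocked at fork node Zt ∈ conditioning set.
{Zt} satisfies the backdoor criterion.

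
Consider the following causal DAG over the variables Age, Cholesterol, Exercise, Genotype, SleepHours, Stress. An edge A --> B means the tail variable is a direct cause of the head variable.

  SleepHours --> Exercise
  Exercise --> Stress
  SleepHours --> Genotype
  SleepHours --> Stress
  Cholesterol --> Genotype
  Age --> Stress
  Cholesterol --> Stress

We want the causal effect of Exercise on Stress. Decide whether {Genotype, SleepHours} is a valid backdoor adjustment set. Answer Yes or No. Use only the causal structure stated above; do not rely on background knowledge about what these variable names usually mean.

Yes

Backdoor paths from Exercise to Stress (paths whose first edge points into Exercise):
  P1: Exercise <- SleepHours -> Genotype <- Cholesterol -> Stress
  P2: Exercise <- SleepHours -> Stress
Condition 1 (no descendant of Exercise in the set): holds — descendants of Exercise are {Stress}; none are in {Genotype, SleepHours}.
Condition 2 (every backdoor path blocked by {Genotype, SleepHours}):
  P1: blocked at fork node SleepHours ∈ conditioning set.
  P2: blocked at fork node SleepHours ∈ conditioning set.
{Genotype, SleepHours} satisfies the backdoor criterion.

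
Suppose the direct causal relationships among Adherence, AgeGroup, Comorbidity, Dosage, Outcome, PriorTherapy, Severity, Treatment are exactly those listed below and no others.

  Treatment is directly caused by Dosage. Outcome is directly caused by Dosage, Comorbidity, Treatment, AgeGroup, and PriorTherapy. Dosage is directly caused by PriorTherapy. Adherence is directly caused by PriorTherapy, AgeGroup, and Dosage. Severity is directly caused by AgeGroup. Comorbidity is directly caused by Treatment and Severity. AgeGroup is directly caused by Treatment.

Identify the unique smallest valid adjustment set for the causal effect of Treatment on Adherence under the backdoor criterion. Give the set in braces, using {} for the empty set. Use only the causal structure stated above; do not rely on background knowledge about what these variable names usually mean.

Variables eligible for adjustment (non-descendants of Treatment, excluding Treatment and Adherence): {Dosage, PriorTherapy}.
Backdoor paths from Treatment to Adherence:
  P1: Treatment <- Dosage <- PriorTherapy -> Adherence
  P2: Treatment <- Dosage <- PriorTherapy -> Outcome <- AgeGroup -> Adherence
  P3: Treatment <- Dosage <- PriorTherapy -> Outcome <- Comorbidity <- Severity <- AgeGroup -> Adherence
  P4: Treatment <- Dosage -> Adherence
  P5: Treatment <- Dosage -> Outcome <- PriorTherapy -> Adherence
  P6: Treatment <- Dosage -> Outcome <- AgeGroup -> Adherence
  P7: Treatment <- Dosage -> Outcome <- Comorbidity <- Severity <- AgeGroup -> Adherence
The empty set is not sufficient: P1 (Treatment <- Dosage <- PriorTherapy -> Adherence) has no collider blocking it and no conditioned non-collider, so it is open.
Try {Dosage}:
  P1: blocked at chain node Dosage ∈ conditioning set.
  P2: blocked at chain node Dosage ∈ conditioning set.
  P3: blocked at chain node Dosage ∈ conditioning set.
  P4: blocked at fork node Dosage ∈ conditioning set.
  P5: blocked at fork node Dosage ∈ conditioning set.
  P6: blocked at fork node Dosage ∈ conditioning set.
  P7: blocked at fork node Dosage ∈ conditioning set.
{Dosage} contains no descendant of Treatment and blocks every backdoor path.
No other singleton works — e.g. {PriorTherapy} leaves P4 open — so {Dosage} is the unique smallest valid adjustment set.

{Dosage}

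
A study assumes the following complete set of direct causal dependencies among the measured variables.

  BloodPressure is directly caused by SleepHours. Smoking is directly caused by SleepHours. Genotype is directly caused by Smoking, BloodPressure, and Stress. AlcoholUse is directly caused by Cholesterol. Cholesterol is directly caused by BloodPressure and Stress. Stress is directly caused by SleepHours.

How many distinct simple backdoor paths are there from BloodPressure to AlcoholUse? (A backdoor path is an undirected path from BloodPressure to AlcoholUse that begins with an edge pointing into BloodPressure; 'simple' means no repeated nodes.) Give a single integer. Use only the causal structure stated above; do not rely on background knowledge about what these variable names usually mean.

2

A backdoor path from BloodPressure to AlcoholUse is any simple undirected path whose first edge points into BloodPressure (i.e. leaves BloodPressure via a parent).
Parents of BloodPressure: {SleepHours}.
Enumerating:
  P1: BloodPressure <- SleepHours -> Stress -> Cholesterol -> AlcoholUse
  P2: BloodPressure <- SleepHours -> Smoking -> Genotype <- Stress -> Cholesterol -> AlcoholUse
That exhausts the simple backdoor paths. Count: 2.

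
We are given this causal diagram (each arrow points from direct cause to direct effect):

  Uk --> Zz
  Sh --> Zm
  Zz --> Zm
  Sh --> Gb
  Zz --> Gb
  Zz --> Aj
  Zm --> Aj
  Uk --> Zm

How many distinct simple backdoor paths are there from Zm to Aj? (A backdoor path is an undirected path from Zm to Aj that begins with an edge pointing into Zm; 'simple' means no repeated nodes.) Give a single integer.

3

A backdoor path from Zm to Aj is any simple undirected path whose first edge points into Zm (i.e. leaves Zm via a parent).
Parents of Zm: {Sh, Uk, Zz}.
Enumerating:
  P1: Zm <- Uk -> Zz -> Aj
  P2: Zm <- Zz -> Aj
  P3: Zm <- Sh -> Gb <- Zz -> Aj
That exhausts the simple backdoor paths. Count: 3.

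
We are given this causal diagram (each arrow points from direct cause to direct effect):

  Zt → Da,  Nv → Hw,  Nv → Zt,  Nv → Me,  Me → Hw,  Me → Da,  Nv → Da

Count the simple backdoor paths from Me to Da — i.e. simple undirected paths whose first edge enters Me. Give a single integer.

A backdoor path from Me to Da is any simple undirected path whose first edge points into Me (i.e. leaves Me via a parent).
Parents of Me: {Nv}.
Enumerating:
  P1: Me <- Nv -> Zt -> Da
  P2: Me <- Nv -> Da
That exhausts the simple backdoor paths. Count: 2.

2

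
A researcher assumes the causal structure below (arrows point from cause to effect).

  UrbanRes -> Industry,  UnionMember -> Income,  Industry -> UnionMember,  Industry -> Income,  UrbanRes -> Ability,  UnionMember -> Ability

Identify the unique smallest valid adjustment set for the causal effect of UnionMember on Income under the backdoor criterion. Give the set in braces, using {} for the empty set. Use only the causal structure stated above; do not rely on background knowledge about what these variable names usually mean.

Variables eligible for adjustment (non-descendants of UnionMember, excluding UnionMember and Income): {Industry, UrbanRes}.
Backdoor paths from UnionMember to Income:
  P1: UnionMember <- Industry -> Income
The empty set is not sufficient: P1 (UnionMember <- Industry -> Income) has no collider blocking it and no conditioned non-collider, so it is open.
Try {Industry}:
  P1: blocked at fork node Industry ∈ conditioning set.
{Industry} contains no descendant of UnionMember and blocks every backdoor path.
No other singleton works — e.g. {UrbanRes} leaves P1 open — so {Industry} is the unique smallest valid adjustment set.

{Industry}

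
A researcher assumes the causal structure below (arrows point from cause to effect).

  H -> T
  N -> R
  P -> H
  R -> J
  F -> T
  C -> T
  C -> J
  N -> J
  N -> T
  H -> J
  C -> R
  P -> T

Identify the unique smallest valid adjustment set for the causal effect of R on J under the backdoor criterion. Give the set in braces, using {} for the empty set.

{C, N}

Variables eligible for adjustment (non-descendants of R, excluding R and J): {C, F, H, N, P, T}.
Backdoor paths from R to J:
  P1: R <- N -> J
  P2: R <- N -> T <- C -> J
  P3: R <- N -> T <- P -> H -> J
  P4: R <- N -> T <- H -> J
  P5: R <- C -> J
  P6: R <- C -> T <- N -> J
  P7: R <- C -> T <- P -> H -> J
  P8: R <- C -> T <- H -> J
The empty set is not sufficient: P1 (R <- N -> J) has no collider blocking it and no conditioned non-collider, so it is open.
Try {C, N}:
  P1: blocked at fork node N ∈ conditioning set.
  P2: blocked at fork node N ∈ conditioning set.
  P3: blocked at fork node N ∈ conditioning set.
  P4: blocked at fork node N ∈ conditioning set.
  P5: blocked at fork node C ∈ conditioning set.
  P6: blocked at fork node C ∈ conditioning set.
  P7: blocked at fork node C ∈ conditioning set.
  P8: blocked at fork node C ∈ conditioning set.
{C, N} contains no descendant of R and blocks every backdoor path.
Every element of {C, N} is needed (dropping C leaves P5 open; dropping N leaves P1 open), so no proper subset is valid.
Among all size-2 subsets of the eligible variables, only {C, N} blocks every backdoor path, so it is the unique smallest valid adjustment set.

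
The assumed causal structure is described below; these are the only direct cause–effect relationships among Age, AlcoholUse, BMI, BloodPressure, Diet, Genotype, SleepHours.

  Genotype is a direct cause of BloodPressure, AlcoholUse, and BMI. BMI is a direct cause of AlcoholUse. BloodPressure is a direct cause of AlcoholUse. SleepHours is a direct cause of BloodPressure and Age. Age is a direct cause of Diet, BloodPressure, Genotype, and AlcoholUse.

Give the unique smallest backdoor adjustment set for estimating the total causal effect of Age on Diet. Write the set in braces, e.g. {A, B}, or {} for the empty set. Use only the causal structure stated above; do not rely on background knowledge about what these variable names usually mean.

Variables eligible for adjustment (non-descendants of Age, excluding Age and Diet): {SleepHours}.
Backdoor paths from Age to Diet:
  (none)
With no backdoor paths the empty set already satisfies the criterion, and it is trivially minimal.

{}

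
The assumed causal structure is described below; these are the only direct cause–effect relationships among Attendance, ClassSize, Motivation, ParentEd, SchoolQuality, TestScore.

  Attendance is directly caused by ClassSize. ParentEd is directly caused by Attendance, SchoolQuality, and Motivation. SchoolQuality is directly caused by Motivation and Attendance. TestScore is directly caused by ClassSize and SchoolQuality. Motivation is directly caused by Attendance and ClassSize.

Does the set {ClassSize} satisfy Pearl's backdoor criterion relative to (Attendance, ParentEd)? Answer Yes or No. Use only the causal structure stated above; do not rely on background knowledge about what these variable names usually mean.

Yes

Backdoor paths from Attendance to ParentEd (paths whose first edge points into Attendance):
  P1: Attendance <- ClassSize -> Motivation -> SchoolQuality -> ParentEd
  P2: Attendance <- ClassSize -> Motivation -> ParentEd
  P3: Attendance <- ClassSize -> TestScore <- SchoolQuality <- Motivation -> ParentEd
  P4: Attendance <- ClassSize -> TestScore <- SchoolQuality -> ParentEd
Condition 1 (no descendant of Attendance in the set): holds — descendants of Attendance are {Motivation, ParentEd, SchoolQuality, TestScore}; none are in {ClassSize}.
Condition 2 (every backdoor path blocked by {ClassSize}):
  P1: blocked at fork node ClassSize ∈ conditioning set.
  P2: blocked at fork node ClassSize ∈ conditioning set.
  P3: blocked at fork node ClassSize ∈ conditioning set.
  P4: blocked at fork node ClassSize ∈ conditioning set.
{ClassSize} satisfies the backdoor criterion.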